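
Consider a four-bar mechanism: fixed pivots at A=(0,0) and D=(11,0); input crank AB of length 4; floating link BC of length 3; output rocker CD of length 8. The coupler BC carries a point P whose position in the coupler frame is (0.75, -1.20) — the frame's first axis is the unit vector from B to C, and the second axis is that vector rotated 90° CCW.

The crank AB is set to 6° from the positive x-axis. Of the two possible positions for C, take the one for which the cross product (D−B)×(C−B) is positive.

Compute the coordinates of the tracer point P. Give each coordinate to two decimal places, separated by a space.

A=(0,0), D=(11.00,0)
B = A + 4.00·(cos6°, sin6°) = (3.9781, 0.4181)
|BD| = 7.0343
circle(B,3.00) ∩ circle(D,8.00): a=-0.3922, h=2.9743
  candidates: C₊=(3.7634,3.4104) cross=20.922; C₋=(3.4098,-2.5276) cross=-20.922
  mode + wants cross > 0 → take C=(3.7634,3.4104) (cross=20.922)
ex = (C−B)/|BC| = (-0.0716,0.9974); ey = (-0.9974,-0.0716)
P = B + 0.75·ex + -1.20·ey = (5.1213,1.2521)

5.12 1.25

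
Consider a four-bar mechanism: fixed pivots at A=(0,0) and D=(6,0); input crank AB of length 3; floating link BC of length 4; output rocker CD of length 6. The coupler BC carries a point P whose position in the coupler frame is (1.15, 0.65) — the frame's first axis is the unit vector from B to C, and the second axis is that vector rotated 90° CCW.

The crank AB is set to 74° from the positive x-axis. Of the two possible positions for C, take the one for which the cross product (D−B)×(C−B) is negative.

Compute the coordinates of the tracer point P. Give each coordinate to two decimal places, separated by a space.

A=(0,0), D=(6.00,0)
B = A + 3.00·(cos74°, sin74°) = (0.8269, 2.8838)
|BD| = 5.9226
circle(B,4.00) ∩ circle(D,6.00): a=1.2728, h=3.7921
  candidates: C₊=(3.7851,5.5762) cross=22.459; C₋=(0.0923,-1.0482) cross=-22.459
  mode - wants cross < 0 → take C=(0.0923,-1.0482) (cross=-22.459)
ex = (C−B)/|BC| = (-0.1837,-0.9830); ey = (0.9830,-0.1837)
P = B + 1.15·ex + 0.65·ey = (1.2546,1.6340)

1.25 1.63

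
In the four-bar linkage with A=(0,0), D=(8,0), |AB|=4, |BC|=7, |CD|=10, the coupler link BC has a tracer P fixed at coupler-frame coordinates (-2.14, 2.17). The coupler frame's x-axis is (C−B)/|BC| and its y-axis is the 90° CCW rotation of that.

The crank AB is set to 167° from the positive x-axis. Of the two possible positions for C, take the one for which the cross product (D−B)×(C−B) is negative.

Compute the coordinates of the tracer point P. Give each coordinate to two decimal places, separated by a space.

A=(0,0), D=(8.00,0)
B = A + 4.00·(cos167°, sin167°) = (-3.8975, 0.8998)
|BD| = 11.9315
circle(B,7.00) ∩ circle(D,10.00): a=3.8285, h=5.8602
  candidates: C₊=(0.3621,6.4546) cross=69.921; C₋=(-0.5218,-5.2325) cross=-69.921
  mode - wants cross < 0 → take C=(-0.5218,-5.2325) (cross=-69.921)
ex = (C−B)/|BC| = (0.4822,-0.8760); ey = (0.8760,0.4822)
P = B + -2.14·ex + 2.17·ey = (-3.0285,3.8210)

-3.03 3.82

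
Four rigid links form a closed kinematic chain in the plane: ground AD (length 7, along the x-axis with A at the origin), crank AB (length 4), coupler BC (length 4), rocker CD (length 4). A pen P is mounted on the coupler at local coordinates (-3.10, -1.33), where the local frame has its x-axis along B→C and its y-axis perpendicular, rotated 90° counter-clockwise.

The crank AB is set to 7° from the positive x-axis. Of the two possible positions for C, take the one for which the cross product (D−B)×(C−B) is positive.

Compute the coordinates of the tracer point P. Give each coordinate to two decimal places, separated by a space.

A=(0,0), D=(7.00,0)
B = A + 4.00·(cos7°, sin7°) = (3.9702, 0.4875)
|BD| = 3.0688
circle(B,4.00) ∩ circle(D,4.00): a=1.5344, h=3.6940
  candidates: C₊=(6.0719,3.8908) cross=11.336; C₋=(4.8983,-3.4034) cross=-11.336
  mode + wants cross > 0 → take C=(6.0719,3.8908) (cross=11.336)
ex = (C−B)/|BC| = (0.5254,0.8508); ey = (-0.8508,0.5254)
P = B + -3.10·ex + -1.33·ey = (3.4730,-2.8489)

3.47 -2.85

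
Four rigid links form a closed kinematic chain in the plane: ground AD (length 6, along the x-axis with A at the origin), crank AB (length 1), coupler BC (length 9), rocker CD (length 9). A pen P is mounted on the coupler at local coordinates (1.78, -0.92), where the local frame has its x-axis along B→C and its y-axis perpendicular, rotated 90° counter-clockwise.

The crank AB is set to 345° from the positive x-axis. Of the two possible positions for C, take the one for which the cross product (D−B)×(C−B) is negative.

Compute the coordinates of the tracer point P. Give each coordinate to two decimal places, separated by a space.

0.68 -2.24

A=(0,0), D=(6.00,0)
B = A + 1.00·(cos345°, sin345°) = (0.9659, -0.2588)
|BD| = 5.0407
circle(B,9.00) ∩ circle(D,9.00): a=2.5204, h=8.6399
  candidates: C₊=(3.0393,8.4991) cross=43.551; C₋=(3.9266,-8.7579) cross=-43.551
  mode - wants cross < 0 → take C=(3.9266,-8.7579) (cross=-43.551)
ex = (C−B)/|BC| = (0.3290,-0.9443); ey = (0.9443,0.3290)
P = B + 1.78·ex + -0.92·ey = (0.6827,-2.2424)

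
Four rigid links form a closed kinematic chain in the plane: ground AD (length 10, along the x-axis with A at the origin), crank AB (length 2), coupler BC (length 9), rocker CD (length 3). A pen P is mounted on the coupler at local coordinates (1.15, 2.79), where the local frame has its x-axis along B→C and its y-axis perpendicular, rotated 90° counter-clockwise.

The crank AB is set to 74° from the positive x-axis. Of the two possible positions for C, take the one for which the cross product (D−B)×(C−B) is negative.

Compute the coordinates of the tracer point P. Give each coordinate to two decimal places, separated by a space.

A=(0,0), D=(10.00,0)
B = A + 2.00·(cos74°, sin74°) = (0.5513, 1.9225)
|BD| = 9.6423
circle(B,9.00) ∩ circle(D,3.00): a=8.5547, h=2.7959
  candidates: C₊=(9.4917,2.9566) cross=26.959; C₋=(8.3768,-2.5229) cross=-26.959
  mode - wants cross < 0 → take C=(8.3768,-2.5229) (cross=-26.959)
ex = (C−B)/|BC| = (0.8695,-0.4939); ey = (0.4939,0.8695)
P = B + 1.15·ex + 2.79·ey = (2.9293,3.7804)

2.93 3.78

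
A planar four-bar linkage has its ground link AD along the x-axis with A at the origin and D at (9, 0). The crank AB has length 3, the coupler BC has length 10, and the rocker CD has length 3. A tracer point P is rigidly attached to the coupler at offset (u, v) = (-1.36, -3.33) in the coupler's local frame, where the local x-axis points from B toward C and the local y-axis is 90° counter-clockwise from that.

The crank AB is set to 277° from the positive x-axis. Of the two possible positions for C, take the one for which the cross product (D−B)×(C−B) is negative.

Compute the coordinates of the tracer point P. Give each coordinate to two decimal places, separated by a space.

A=(0,0), D=(9.00,0)
B = A + 3.00·(cos277°, sin277°) = (0.3656, -2.9776)
|BD| = 9.1334
circle(B,10.00) ∩ circle(D,3.00): a=9.5484, h=2.9712
  candidates: C₊=(8.4237,2.9441) cross=27.137; C₋=(10.3610,-2.6735) cross=-27.137
  mode - wants cross < 0 → take C=(10.3610,-2.6735) (cross=-27.137)
ex = (C−B)/|BC| = (0.9995,0.0304); ey = (-0.0304,0.9995)
P = B + -1.36·ex + -3.33·ey = (-0.8925,-6.3475)

-0.89 -6.35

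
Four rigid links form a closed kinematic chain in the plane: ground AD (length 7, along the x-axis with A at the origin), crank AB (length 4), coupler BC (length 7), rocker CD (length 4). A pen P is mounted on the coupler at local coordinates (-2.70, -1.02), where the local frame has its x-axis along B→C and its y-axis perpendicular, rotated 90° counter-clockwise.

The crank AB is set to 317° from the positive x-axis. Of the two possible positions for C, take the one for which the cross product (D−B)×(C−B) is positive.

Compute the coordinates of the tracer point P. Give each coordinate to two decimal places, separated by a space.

A=(0,0), D=(7.00,0)
B = A + 4.00·(cos317°, sin317°) = (2.9254, -2.7280)
|BD| = 4.9035
circle(B,7.00) ∩ circle(D,4.00): a=5.8167, h=3.8944
  candidates: C₊=(5.5923,3.7441) cross=19.096; C₋=(9.9254,-2.7280) cross=-19.096
  mode + wants cross > 0 → take C=(5.5923,3.7441) (cross=19.096)
ex = (C−B)/|BC| = (0.3810,0.9246); ey = (-0.9246,0.3810)
P = B + -2.70·ex + -1.02·ey = (2.8399,-5.6130)

2.84 -5.61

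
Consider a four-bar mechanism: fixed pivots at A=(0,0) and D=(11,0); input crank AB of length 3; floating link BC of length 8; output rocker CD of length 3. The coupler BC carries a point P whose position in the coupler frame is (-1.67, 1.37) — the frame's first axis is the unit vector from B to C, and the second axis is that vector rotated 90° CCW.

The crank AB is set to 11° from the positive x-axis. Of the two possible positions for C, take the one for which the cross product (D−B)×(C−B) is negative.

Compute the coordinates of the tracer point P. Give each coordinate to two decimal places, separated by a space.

A=(0,0), D=(11.00,0)
B = A + 3.00·(cos11°, sin11°) = (2.9449, 0.5724)
|BD| = 8.0754
circle(B,8.00) ∩ circle(D,3.00): a=7.4431, h=2.9326
  candidates: C₊=(10.5771,2.9700) cross=23.682; C₋=(10.1614,-2.8804) cross=-23.682
  mode - wants cross < 0 → take C=(10.1614,-2.8804) (cross=-23.682)
ex = (C−B)/|BC| = (0.9021,-0.4316); ey = (0.4316,0.9021)
P = B + -1.67·ex + 1.37·ey = (2.0297,2.5290)

2.03 2.53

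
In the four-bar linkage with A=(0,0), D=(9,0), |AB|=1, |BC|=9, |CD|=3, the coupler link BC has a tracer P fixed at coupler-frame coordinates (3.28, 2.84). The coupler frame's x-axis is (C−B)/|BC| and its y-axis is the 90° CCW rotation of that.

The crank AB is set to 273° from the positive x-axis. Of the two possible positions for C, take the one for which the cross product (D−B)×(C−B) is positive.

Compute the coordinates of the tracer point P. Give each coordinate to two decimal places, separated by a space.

1.79 2.98

A=(0,0), D=(9.00,0)
B = A + 1.00·(cos273°, sin273°) = (0.0523, -0.9986)
|BD| = 9.0032
circle(B,9.00) ∩ circle(D,3.00): a=8.5002, h=2.9575
  candidates: C₊=(8.1720,2.8835) cross=26.627; C₋=(8.8281,-2.9951) cross=-26.627
  mode + wants cross > 0 → take C=(8.1720,2.8835) (cross=26.627)
ex = (C−B)/|BC| = (0.9022,0.4313); ey = (-0.4313,0.9022)
P = B + 3.28·ex + 2.84·ey = (1.7865,2.9784)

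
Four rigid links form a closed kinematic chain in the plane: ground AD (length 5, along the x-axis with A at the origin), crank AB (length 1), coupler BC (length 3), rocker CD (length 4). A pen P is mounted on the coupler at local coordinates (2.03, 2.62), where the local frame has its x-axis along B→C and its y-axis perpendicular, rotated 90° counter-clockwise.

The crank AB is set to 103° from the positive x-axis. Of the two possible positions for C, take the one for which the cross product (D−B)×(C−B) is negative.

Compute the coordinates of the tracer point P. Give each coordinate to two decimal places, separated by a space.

A=(0,0), D=(5.00,0)
B = A + 1.00·(cos103°, sin103°) = (-0.2250, 0.9744)
|BD| = 5.3150
circle(B,3.00) ∩ circle(D,4.00): a=1.9990, h=2.2370
  candidates: C₊=(2.1503,2.8070) cross=11.889; C₋=(1.3301,-1.5911) cross=-11.889
  mode - wants cross < 0 → take C=(1.3301,-1.5911) (cross=-11.889)
ex = (C−B)/|BC| = (0.5183,-0.8552); ey = (0.8552,0.5183)
P = B + 2.03·ex + 2.62·ey = (3.0678,0.5964)

3.07 0.60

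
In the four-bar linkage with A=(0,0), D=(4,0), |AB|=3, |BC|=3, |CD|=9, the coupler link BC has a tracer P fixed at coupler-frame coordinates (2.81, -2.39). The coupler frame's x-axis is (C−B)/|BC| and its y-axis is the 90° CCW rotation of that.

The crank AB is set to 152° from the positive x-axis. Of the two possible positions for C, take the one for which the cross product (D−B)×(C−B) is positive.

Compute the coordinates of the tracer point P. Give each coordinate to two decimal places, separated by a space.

-1.81 5.00

A=(0,0), D=(4.00,0)
B = A + 3.00·(cos152°, sin152°) = (-2.6488, 1.4084)
|BD| = 6.7964
circle(B,3.00) ∩ circle(D,9.00): a=-1.8988, h=2.3227
  candidates: C₊=(-4.0251,4.0741) cross=15.786; C₋=(-4.9877,-0.4703) cross=-15.786
  mode + wants cross > 0 → take C=(-4.0251,4.0741) (cross=15.786)
ex = (C−B)/|BC| = (-0.4587,0.8886); ey = (-0.8886,-0.4587)
P = B + 2.81·ex + -2.39·ey = (-1.8142,5.0017)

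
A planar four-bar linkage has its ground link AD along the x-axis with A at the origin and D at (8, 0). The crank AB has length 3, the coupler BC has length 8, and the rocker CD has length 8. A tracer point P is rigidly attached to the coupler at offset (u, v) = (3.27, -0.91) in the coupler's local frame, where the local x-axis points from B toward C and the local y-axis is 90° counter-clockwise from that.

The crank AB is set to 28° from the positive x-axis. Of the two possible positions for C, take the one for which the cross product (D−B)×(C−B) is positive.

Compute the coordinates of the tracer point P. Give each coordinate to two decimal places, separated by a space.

A=(0,0), D=(8.00,0)
B = A + 3.00·(cos28°, sin28°) = (2.6488, 1.4084)
|BD| = 5.5334
circle(B,8.00) ∩ circle(D,8.00): a=2.7667, h=7.5064
  candidates: C₊=(7.2350,7.9633) cross=41.536; C₋=(3.4138,-6.5549) cross=-41.536
  mode + wants cross > 0 → take C=(7.2350,7.9633) (cross=41.536)
ex = (C−B)/|BC| = (0.5733,0.8194); ey = (-0.8194,0.5733)
P = B + 3.27·ex + -0.91·ey = (5.2691,3.5661)

5.27 3.57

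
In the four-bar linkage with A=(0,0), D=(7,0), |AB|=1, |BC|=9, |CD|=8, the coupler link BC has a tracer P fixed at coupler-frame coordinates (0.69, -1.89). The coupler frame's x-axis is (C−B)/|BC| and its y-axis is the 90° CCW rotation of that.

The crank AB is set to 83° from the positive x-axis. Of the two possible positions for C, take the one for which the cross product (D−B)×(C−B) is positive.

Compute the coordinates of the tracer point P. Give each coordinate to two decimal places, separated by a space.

A=(0,0), D=(7.00,0)
B = A + 1.00·(cos83°, sin83°) = (0.1219, 0.9925)
|BD| = 6.9494
circle(B,9.00) ∩ circle(D,8.00): a=4.6978, h=7.6766
  candidates: C₊=(5.8679,7.9195) cross=53.348; C₋=(3.6751,-7.2763) cross=-53.348
  mode + wants cross > 0 → take C=(5.8679,7.9195) (cross=53.348)
ex = (C−B)/|BC| = (0.6385,0.7697); ey = (-0.7697,0.6385)
P = B + 0.69·ex + -1.89·ey = (2.0171,0.3169)

2.02 0.32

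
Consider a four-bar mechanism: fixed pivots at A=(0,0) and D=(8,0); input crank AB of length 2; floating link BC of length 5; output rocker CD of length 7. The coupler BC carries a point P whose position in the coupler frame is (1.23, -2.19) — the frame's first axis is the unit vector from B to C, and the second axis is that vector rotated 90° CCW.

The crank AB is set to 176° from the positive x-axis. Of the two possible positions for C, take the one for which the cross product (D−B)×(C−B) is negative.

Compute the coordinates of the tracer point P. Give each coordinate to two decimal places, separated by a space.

-2.52 -2.32

A=(0,0), D=(8.00,0)
B = A + 2.00·(cos176°, sin176°) = (-1.9951, 0.1395)
|BD| = 9.9961
circle(B,5.00) ∩ circle(D,7.00): a=3.7976, h=3.2524
  candidates: C₊=(1.8475,3.3386) cross=32.512; C₋=(1.7567,-3.1656) cross=-32.512
  mode - wants cross < 0 → take C=(1.7567,-3.1656) (cross=-32.512)
ex = (C−B)/|BC| = (0.7504,-0.6610); ey = (0.6610,0.7504)
P = B + 1.23·ex + -2.19·ey = (-2.5198,-2.3168)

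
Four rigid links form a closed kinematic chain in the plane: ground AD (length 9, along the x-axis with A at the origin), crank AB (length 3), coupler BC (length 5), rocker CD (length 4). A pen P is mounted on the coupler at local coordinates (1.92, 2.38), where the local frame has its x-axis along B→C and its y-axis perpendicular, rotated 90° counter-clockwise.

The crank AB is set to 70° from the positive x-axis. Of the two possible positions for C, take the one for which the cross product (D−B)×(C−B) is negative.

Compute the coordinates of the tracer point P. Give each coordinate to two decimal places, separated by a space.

4.00 3.55

A=(0,0), D=(9.00,0)
B = A + 3.00·(cos70°, sin70°) = (1.0261, 2.8191)
|BD| = 8.4576
circle(B,5.00) ∩ circle(D,4.00): a=4.7609, h=1.5278
  candidates: C₊=(6.0239,2.6726) cross=12.922; C₋=(5.0054,-0.2082) cross=-12.922
  mode - wants cross < 0 → take C=(5.0054,-0.2082) (cross=-12.922)
ex = (C−B)/|BC| = (0.7959,-0.6055); ey = (0.6055,0.7959)
P = B + 1.92·ex + 2.38·ey = (3.9951,3.5508)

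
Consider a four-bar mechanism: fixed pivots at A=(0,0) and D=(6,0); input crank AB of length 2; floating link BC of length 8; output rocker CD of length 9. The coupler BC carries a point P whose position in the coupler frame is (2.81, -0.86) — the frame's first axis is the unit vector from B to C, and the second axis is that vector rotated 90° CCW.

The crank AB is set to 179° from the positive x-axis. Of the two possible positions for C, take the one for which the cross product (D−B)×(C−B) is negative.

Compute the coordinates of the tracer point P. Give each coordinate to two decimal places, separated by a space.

A=(0,0), D=(6.00,0)
B = A + 2.00·(cos179°, sin179°) = (-1.9997, 0.0349)
|BD| = 7.9998
circle(B,8.00) ∩ circle(D,9.00): a=2.9374, h=7.4412
  candidates: C₊=(0.9701,7.4633) cross=59.528; C₋=(0.9052,-7.4191) cross=-59.528
  mode - wants cross < 0 → take C=(0.9052,-7.4191) (cross=-59.528)
ex = (C−B)/|BC| = (0.3631,-0.9317); ey = (0.9317,0.3631)
P = B + 2.81·ex + -0.86·ey = (-1.7807,-2.8956)

-1.78 -2.90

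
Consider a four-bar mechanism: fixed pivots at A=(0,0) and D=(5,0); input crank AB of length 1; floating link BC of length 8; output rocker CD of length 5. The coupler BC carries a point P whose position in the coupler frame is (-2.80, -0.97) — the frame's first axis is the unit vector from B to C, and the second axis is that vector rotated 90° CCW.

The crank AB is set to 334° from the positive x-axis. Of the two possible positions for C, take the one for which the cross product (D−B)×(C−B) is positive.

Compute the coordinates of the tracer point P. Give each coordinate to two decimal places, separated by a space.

A=(0,0), D=(5.00,0)
B = A + 1.00·(cos334°, sin334°) = (0.8988, -0.4384)
|BD| = 4.1246
circle(B,8.00) ∩ circle(D,5.00): a=6.7901, h=4.2303
  candidates: C₊=(7.2008,4.4896) cross=17.448; C₋=(8.1000,-3.9230) cross=-17.448
  mode + wants cross > 0 → take C=(7.2008,4.4896) (cross=17.448)
ex = (C−B)/|BC| = (0.7877,0.6160); ey = (-0.6160,0.7877)
P = B + -2.80·ex + -0.97·ey = (-0.7094,-2.9273)

-0.71 -2.93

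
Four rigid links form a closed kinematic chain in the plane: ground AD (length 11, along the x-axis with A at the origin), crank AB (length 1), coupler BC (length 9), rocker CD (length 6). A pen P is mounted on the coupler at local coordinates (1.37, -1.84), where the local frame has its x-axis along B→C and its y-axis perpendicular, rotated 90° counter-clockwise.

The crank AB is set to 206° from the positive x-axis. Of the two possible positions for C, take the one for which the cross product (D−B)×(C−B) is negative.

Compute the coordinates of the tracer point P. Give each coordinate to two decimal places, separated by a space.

A=(0,0), D=(11.00,0)
B = A + 1.00·(cos206°, sin206°) = (-0.8988, -0.4384)
|BD| = 11.9069
circle(B,9.00) ∩ circle(D,6.00): a=7.8431, h=4.4143
  candidates: C₊=(6.7765,4.2617) cross=52.560; C₋=(7.1015,-4.5609) cross=-52.560
  mode - wants cross < 0 → take C=(7.1015,-4.5609) (cross=-52.560)
ex = (C−B)/|BC| = (0.8889,-0.4581); ey = (0.4581,0.8889)
P = B + 1.37·ex + -1.84·ey = (-0.5238,-2.7015)

-0.52 -2.70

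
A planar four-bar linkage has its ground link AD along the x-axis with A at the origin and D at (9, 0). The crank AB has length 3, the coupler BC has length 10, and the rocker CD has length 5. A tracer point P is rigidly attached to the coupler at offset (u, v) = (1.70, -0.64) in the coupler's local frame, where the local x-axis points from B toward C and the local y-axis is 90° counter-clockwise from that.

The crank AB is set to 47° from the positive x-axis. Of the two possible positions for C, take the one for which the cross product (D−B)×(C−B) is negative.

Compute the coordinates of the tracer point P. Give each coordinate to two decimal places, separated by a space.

A=(0,0), D=(9.00,0)
B = A + 3.00·(cos47°, sin47°) = (2.0460, 2.1941)
|BD| = 7.2919
circle(B,10.00) ∩ circle(D,5.00): a=8.7886, h=4.7707
  candidates: C₊=(11.8628,4.0993) cross=34.788; C₋=(8.9919,-5.0000) cross=-34.788
  mode - wants cross < 0 → take C=(8.9919,-5.0000) (cross=-34.788)
ex = (C−B)/|BC| = (0.6946,-0.7194); ey = (0.7194,0.6946)
P = B + 1.70·ex + -0.64·ey = (2.7664,0.5265)

2.77 0.53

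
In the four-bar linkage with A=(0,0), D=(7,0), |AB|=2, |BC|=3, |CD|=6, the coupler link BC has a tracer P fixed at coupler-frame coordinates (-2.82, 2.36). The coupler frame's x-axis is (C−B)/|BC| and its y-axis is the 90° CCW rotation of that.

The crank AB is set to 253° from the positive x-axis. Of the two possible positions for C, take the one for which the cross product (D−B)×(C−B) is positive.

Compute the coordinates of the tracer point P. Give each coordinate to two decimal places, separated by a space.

A=(0,0), D=(7.00,0)
B = A + 2.00·(cos253°, sin253°) = (-0.5847, -1.9126)
|BD| = 7.8222
circle(B,3.00) ∩ circle(D,6.00): a=2.1852, h=2.0554
  candidates: C₊=(1.0316,0.6147) cross=16.078; C₋=(2.0367,-3.3713) cross=-16.078
  mode + wants cross > 0 → take C=(1.0316,0.6147) (cross=16.078)
ex = (C−B)/|BC| = (0.5388,0.8425); ey = (-0.8425,0.5388)
P = B + -2.82·ex + 2.36·ey = (-4.0923,-3.0168)

-4.09 -3.02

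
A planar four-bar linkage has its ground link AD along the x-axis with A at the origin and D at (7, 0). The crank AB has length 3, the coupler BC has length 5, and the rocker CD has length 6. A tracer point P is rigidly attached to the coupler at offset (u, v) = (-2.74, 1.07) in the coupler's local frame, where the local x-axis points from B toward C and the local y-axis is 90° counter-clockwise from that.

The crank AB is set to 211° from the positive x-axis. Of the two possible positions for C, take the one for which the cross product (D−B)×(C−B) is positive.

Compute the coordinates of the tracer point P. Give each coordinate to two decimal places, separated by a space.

-5.35 -2.50

A=(0,0), D=(7.00,0)
B = A + 3.00·(cos211°, sin211°) = (-2.5715, -1.5451)
|BD| = 9.6954
circle(B,5.00) ∩ circle(D,6.00): a=4.2804, h=2.5842
  candidates: C₊=(1.2424,1.6882) cross=25.055; C₋=(2.0660,-3.4141) cross=-25.055
  mode + wants cross > 0 → take C=(1.2424,1.6882) (cross=25.055)
ex = (C−B)/|BC| = (0.7628,0.6467); ey = (-0.6467,0.7628)
P = B + -2.74·ex + 1.07·ey = (-5.3534,-2.5008)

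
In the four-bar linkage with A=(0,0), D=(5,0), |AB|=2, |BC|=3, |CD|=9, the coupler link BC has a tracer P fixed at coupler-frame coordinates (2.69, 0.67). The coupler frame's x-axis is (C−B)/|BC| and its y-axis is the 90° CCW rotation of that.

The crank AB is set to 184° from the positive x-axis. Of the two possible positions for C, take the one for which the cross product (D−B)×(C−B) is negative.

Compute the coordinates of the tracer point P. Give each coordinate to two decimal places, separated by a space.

-2.86 -2.77

A=(0,0), D=(5.00,0)
B = A + 2.00·(cos184°, sin184°) = (-1.9951, -0.1395)
|BD| = 6.9965
circle(B,3.00) ∩ circle(D,9.00): a=-1.6472, h=2.5074
  candidates: C₊=(-3.6920,2.3345) cross=17.543; C₋=(-3.5920,-2.6792) cross=-17.543
  mode - wants cross < 0 → take C=(-3.5920,-2.6792) (cross=-17.543)
ex = (C−B)/|BC| = (-0.5323,-0.8466); ey = (0.8466,-0.5323)
P = B + 2.69·ex + 0.67·ey = (-2.8598,-2.7734)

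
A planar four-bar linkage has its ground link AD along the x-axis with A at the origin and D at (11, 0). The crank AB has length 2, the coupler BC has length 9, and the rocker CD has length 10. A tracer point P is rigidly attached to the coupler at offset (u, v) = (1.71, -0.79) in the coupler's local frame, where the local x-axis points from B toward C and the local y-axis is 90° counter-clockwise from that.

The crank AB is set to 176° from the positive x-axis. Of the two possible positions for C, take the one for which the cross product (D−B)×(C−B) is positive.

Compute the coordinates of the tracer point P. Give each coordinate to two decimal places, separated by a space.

A=(0,0), D=(11.00,0)
B = A + 2.00·(cos176°, sin176°) = (-1.9951, 0.1395)
|BD| = 12.9959
circle(B,9.00) ∩ circle(D,10.00): a=5.7669, h=6.9096
  candidates: C₊=(3.8457,6.9868) cross=89.796; C₋=(3.6973,-6.8316) cross=-89.796
  mode + wants cross > 0 → take C=(3.8457,6.9868) (cross=89.796)
ex = (C−B)/|BC| = (0.6490,0.7608); ey = (-0.7608,0.6490)
P = B + 1.71·ex + -0.79·ey = (-0.2843,0.9278)

-0.28 0.93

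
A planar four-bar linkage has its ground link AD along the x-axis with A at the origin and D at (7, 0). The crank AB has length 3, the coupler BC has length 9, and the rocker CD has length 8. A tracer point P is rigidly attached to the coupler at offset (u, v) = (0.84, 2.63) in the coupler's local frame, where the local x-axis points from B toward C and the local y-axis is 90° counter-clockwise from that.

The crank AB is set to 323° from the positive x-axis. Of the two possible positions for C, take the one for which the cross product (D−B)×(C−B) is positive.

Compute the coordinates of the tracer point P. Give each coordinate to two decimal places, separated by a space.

-0.13 -0.68

A=(0,0), D=(7.00,0)
B = A + 3.00·(cos323°, sin323°) = (2.3959, -1.8054)
|BD| = 4.9454
circle(B,9.00) ∩ circle(D,8.00): a=4.1915, h=7.9644
  candidates: C₊=(3.3905,7.1394) cross=39.387; C₋=(9.2057,-7.6899) cross=-39.387
  mode + wants cross > 0 → take C=(3.3905,7.1394) (cross=39.387)
ex = (C−B)/|BC| = (0.1105,0.9939); ey = (-0.9939,0.1105)
P = B + 0.84·ex + 2.63·ey = (-0.1252,-0.6799)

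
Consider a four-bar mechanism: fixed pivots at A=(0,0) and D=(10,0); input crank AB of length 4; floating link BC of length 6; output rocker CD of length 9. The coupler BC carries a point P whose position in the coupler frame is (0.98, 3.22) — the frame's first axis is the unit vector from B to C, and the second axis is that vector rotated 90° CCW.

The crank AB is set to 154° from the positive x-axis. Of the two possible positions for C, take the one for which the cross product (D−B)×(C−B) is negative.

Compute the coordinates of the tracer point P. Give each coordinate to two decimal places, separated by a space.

A=(0,0), D=(10.00,0)
B = A + 4.00·(cos154°, sin154°) = (-3.5952, 1.7535)
|BD| = 13.7078
circle(B,6.00) ∩ circle(D,9.00): a=5.2125, h=2.9715
  candidates: C₊=(1.9546,4.0338) cross=40.733; C₋=(1.1944,-1.8604) cross=-40.733
  mode - wants cross < 0 → take C=(1.1944,-1.8604) (cross=-40.733)
ex = (C−B)/|BC| = (0.7983,-0.6023); ey = (0.6023,0.7983)
P = B + 0.98·ex + 3.22·ey = (-0.8734,3.7336)

-0.87 3.73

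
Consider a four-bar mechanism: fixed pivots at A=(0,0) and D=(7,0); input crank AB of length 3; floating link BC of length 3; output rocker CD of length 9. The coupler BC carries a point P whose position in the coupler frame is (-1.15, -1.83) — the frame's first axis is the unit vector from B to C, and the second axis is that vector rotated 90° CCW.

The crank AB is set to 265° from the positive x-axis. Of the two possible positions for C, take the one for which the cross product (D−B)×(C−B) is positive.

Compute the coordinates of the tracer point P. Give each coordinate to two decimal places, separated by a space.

1.90 -2.88

A=(0,0), D=(7.00,0)
B = A + 3.00·(cos265°, sin265°) = (-0.2615, -2.9886)
|BD| = 7.8524
circle(B,3.00) ∩ circle(D,9.00): a=-0.6584, h=2.9269
  candidates: C₊=(-1.9842,-0.5326) cross=22.983; C₋=(0.2437,-5.9458) cross=-22.983
  mode + wants cross > 0 → take C=(-1.9842,-0.5326) (cross=22.983)
ex = (C−B)/|BC| = (-0.5743,0.8187); ey = (-0.8187,-0.5743)
P = B + -1.15·ex + -1.83·ey = (1.8971,-2.8792)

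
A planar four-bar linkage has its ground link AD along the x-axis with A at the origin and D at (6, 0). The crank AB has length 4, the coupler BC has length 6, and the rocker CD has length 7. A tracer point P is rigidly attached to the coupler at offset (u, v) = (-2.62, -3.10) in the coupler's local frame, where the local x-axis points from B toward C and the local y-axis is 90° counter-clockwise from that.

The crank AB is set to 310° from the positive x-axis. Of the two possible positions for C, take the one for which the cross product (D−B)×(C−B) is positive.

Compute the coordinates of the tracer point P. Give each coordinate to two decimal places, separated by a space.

A=(0,0), D=(6.00,0)
B = A + 4.00·(cos310°, sin310°) = (2.5712, -3.0642)
|BD| = 4.5985
circle(B,6.00) ∩ circle(D,7.00): a=0.8857, h=5.9343
  candidates: C₊=(-0.7227,1.9509) cross=27.289; C₋=(7.1859,-6.8988) cross=-27.289
  mode + wants cross > 0 → take C=(-0.7227,1.9509) (cross=27.289)
ex = (C−B)/|BC| = (-0.5490,0.8358); ey = (-0.8358,-0.5490)
P = B + -2.62·ex + -3.10·ey = (6.6006,-3.5523)

6.60 -3.55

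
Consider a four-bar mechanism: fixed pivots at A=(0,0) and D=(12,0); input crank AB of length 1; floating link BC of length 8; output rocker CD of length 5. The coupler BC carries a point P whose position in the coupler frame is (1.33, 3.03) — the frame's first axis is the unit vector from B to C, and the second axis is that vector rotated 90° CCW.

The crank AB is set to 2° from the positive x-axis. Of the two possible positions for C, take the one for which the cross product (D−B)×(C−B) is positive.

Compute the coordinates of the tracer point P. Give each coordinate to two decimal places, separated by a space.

A=(0,0), D=(12.00,0)
B = A + 1.00·(cos2°, sin2°) = (0.9994, 0.0349)
|BD| = 11.0007
circle(B,8.00) ∩ circle(D,5.00): a=7.2730, h=3.3323
  candidates: C₊=(8.2829,3.3441) cross=36.657; C₋=(8.2617,-3.3204) cross=-36.657
  mode + wants cross > 0 → take C=(8.2829,3.3441) (cross=36.657)
ex = (C−B)/|BC| = (0.9104,0.4137); ey = (-0.4137,0.9104)
P = B + 1.33·ex + 3.03·ey = (0.9569,3.3437)

0.96 3.34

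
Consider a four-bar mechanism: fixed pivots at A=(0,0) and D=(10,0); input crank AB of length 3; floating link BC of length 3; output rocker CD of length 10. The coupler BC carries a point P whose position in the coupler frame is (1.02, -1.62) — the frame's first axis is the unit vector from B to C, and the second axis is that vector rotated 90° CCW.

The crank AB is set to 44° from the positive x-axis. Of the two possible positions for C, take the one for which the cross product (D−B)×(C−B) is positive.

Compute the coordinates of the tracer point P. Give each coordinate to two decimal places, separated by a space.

A=(0,0), D=(10.00,0)
B = A + 3.00·(cos44°, sin44°) = (2.1580, 2.0840)
|BD| = 8.1142
circle(B,3.00) ∩ circle(D,10.00): a=-1.5504, h=2.5683
  candidates: C₊=(1.3193,4.9643) cross=20.840; C₋=(-0.0000,0.0000) cross=-20.840
  mode + wants cross > 0 → take C=(1.3193,4.9643) (cross=20.840)
ex = (C−B)/|BC| = (-0.2796,0.9601); ey = (-0.9601,-0.2796)
P = B + 1.02·ex + -1.62·ey = (3.4282,3.5162)

3.43 3.52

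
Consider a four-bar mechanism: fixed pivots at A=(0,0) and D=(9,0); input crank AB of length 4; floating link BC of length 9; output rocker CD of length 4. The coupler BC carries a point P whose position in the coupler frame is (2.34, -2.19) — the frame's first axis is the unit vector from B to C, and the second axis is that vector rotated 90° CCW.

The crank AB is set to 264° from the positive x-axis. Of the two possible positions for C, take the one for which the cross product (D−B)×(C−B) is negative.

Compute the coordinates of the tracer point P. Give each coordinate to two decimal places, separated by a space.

A=(0,0), D=(9.00,0)
B = A + 4.00·(cos264°, sin264°) = (-0.4181, -3.9781)
|BD| = 10.2238
circle(B,9.00) ∩ circle(D,4.00): a=8.2908, h=3.5019
  candidates: C₊=(5.8567,2.4738) cross=35.803; C₋=(8.5819,-3.9781) cross=-35.803
  mode - wants cross < 0 → take C=(8.5819,-3.9781) (cross=-35.803)
ex = (C−B)/|BC| = (1.0000,-0.0000); ey = (0.0000,1.0000)
P = B + 2.34·ex + -2.19·ey = (1.9219,-6.1681)

1.92 -6.17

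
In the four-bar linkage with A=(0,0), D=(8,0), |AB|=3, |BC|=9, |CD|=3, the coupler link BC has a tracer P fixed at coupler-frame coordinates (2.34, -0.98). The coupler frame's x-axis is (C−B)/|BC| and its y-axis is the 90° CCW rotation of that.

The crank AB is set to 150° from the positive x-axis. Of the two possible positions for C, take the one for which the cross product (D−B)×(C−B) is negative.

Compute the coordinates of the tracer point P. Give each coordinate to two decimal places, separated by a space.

A=(0,0), D=(8.00,0)
B = A + 3.00·(cos150°, sin150°) = (-2.5981, 1.5000)
|BD| = 10.7037
circle(B,9.00) ∩ circle(D,3.00): a=8.7152, h=2.2463
  candidates: C₊=(6.3459,2.5028) cross=24.043; C₋=(5.7163,-1.9454) cross=-24.043
  mode - wants cross < 0 → take C=(5.7163,-1.9454) (cross=-24.043)
ex = (C−B)/|BC| = (0.9238,-0.3828); ey = (0.3828,0.9238)
P = B + 2.34·ex + -0.98·ey = (-0.8115,-0.3012)

-0.81 -0.30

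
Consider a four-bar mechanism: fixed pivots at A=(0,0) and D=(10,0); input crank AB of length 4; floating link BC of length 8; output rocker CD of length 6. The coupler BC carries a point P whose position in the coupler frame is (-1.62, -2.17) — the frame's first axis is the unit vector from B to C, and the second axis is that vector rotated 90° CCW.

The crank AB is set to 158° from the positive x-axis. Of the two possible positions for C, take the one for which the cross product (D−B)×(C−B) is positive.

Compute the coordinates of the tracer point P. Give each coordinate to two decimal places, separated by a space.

-5.24 -0.74

A=(0,0), D=(10.00,0)
B = A + 4.00·(cos158°, sin158°) = (-3.7087, 1.4984)
|BD| = 13.7904
circle(B,8.00) ∩ circle(D,6.00): a=7.9104, h=1.1940
  candidates: C₊=(4.2846,1.8259) cross=16.466; C₋=(4.0251,-0.5480) cross=-16.466
  mode + wants cross > 0 → take C=(4.2846,1.8259) (cross=16.466)
ex = (C−B)/|BC| = (0.9992,0.0409); ey = (-0.0409,0.9992)
P = B + -1.62·ex + -2.17·ey = (-5.2386,-0.7361)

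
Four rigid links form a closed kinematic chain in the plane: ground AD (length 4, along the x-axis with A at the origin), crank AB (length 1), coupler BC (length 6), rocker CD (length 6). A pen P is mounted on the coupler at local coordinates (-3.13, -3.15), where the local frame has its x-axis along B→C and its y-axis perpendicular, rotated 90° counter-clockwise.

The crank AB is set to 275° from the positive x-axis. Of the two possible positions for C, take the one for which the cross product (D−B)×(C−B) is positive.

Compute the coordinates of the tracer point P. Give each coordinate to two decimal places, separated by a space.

A=(0,0), D=(4.00,0)
B = A + 1.00·(cos275°, sin275°) = (0.0872, -0.9962)
|BD| = 4.0377
circle(B,6.00) ∩ circle(D,6.00): a=2.0188, h=5.6502
  candidates: C₊=(0.6495,4.9774) cross=22.813; C₋=(3.4376,-5.9736) cross=-22.813
  mode + wants cross > 0 → take C=(0.6495,4.9774) (cross=22.813)
ex = (C−B)/|BC| = (0.0937,0.9956); ey = (-0.9956,0.0937)
P = B + -3.13·ex + -3.15·ey = (2.9299,-4.4077)

2.93 -4.41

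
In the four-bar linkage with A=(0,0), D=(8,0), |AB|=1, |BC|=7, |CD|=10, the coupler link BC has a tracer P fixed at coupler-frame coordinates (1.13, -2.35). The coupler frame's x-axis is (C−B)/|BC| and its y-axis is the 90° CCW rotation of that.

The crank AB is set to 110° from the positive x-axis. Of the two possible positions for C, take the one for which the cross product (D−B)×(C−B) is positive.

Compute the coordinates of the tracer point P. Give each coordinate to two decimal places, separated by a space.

2.23 1.38

A=(0,0), D=(8.00,0)
B = A + 1.00·(cos110°, sin110°) = (-0.3420, 0.9397)
|BD| = 8.3948
circle(B,7.00) ∩ circle(D,10.00): a=1.1598, h=6.9033
  candidates: C₊=(1.5832,7.6697) cross=57.951; C₋=(0.0377,-6.0500) cross=-57.951
  mode + wants cross > 0 → take C=(1.5832,7.6697) (cross=57.951)
ex = (C−B)/|BC| = (0.2750,0.9614); ey = (-0.9614,0.2750)
P = B + 1.13·ex + -2.35·ey = (2.2281,1.3798)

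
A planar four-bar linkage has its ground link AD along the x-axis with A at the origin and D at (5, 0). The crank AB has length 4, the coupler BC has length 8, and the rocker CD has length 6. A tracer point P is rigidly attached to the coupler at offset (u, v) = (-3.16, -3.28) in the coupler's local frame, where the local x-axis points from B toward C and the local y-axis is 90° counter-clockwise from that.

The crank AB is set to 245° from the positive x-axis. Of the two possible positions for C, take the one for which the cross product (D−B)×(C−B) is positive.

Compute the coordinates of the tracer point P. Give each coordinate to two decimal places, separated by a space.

A=(0,0), D=(5.00,0)
B = A + 4.00·(cos245°, sin245°) = (-1.6905, -3.6252)
|BD| = 7.6095
circle(B,8.00) ∩ circle(D,6.00): a=5.6446, h=5.6691
  candidates: C₊=(0.5715,4.0483) cross=43.139; C₋=(5.9732,-5.9206) cross=-43.139
  mode + wants cross > 0 → take C=(0.5715,4.0483) (cross=43.139)
ex = (C−B)/|BC| = (0.2828,0.9592); ey = (-0.9592,0.2828)
P = B + -3.16·ex + -3.28·ey = (0.5622,-7.5837)

0.56 -7.58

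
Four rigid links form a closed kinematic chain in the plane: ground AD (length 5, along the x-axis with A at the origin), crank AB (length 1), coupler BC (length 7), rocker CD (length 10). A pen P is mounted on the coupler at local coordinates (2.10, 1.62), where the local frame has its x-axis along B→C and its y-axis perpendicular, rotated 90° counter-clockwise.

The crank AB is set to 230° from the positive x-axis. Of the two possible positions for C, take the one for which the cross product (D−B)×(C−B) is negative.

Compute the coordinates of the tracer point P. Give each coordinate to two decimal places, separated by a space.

A=(0,0), D=(5.00,0)
B = A + 1.00·(cos230°, sin230°) = (-0.6428, -0.7660)
|BD| = 5.6945
circle(B,7.00) ∩ circle(D,10.00): a=-1.6307, h=6.8074
  candidates: C₊=(-3.1744,5.7601) cross=38.765; C₋=(-1.3429,-7.7309) cross=-38.765
  mode - wants cross < 0 → take C=(-1.3429,-7.7309) (cross=-38.765)
ex = (C−B)/|BC| = (-0.1000,-0.9950); ey = (0.9950,-0.1000)
P = B + 2.10·ex + 1.62·ey = (0.7591,-3.0175)

0.76 -3.02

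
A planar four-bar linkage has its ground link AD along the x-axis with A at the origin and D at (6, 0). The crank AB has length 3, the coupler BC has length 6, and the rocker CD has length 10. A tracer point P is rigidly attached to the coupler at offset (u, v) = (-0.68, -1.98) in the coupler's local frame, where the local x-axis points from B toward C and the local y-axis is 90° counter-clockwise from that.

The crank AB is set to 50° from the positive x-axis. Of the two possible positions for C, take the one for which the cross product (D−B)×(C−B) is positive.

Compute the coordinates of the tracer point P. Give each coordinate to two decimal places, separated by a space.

4.02 2.31

A=(0,0), D=(6.00,0)
B = A + 3.00·(cos50°, sin50°) = (1.9284, 2.2981)
|BD| = 4.6754
circle(B,6.00) ∩ circle(D,10.00): a=-4.5066, h=3.9612
  candidates: C₊=(-0.0492,7.9629) cross=18.520; C₋=(-3.9433,1.0637) cross=-18.520
  mode + wants cross > 0 → take C=(-0.0492,7.9629) (cross=18.520)
ex = (C−B)/|BC| = (-0.3296,0.9441); ey = (-0.9441,-0.3296)
P = B + -0.68·ex + -1.98·ey = (4.0218,2.3087)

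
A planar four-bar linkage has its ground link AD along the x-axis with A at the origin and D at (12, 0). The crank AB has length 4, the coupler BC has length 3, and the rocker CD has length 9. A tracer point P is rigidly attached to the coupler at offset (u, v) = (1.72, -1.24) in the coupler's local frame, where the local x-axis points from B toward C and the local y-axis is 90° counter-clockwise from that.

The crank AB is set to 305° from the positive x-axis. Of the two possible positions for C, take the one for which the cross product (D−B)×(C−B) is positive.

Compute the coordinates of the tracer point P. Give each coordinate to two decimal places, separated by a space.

3.91 -1.90

A=(0,0), D=(12.00,0)
B = A + 4.00·(cos305°, sin305°) = (2.2943, -3.2766)
|BD| = 10.2439
circle(B,3.00) ∩ circle(D,9.00): a=1.6076, h=2.5329
  candidates: C₊=(3.0073,-0.3626) cross=25.947; C₋=(4.6276,-5.1622) cross=-25.947
  mode + wants cross > 0 → take C=(3.0073,-0.3626) (cross=25.947)
ex = (C−B)/|BC| = (0.2377,0.9713); ey = (-0.9713,0.2377)
P = B + 1.72·ex + -1.24·ey = (3.9076,-1.9006)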